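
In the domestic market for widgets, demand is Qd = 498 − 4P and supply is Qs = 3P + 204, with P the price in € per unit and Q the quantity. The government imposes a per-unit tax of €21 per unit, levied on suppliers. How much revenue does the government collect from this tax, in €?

Without the tax, 498 − 4P = 3P + 204 gives 7P = 294, so P* = €42 and Q* = 330.
With the tax collected from suppliers, supply shifts: Qs = 3(P − 21) + 204.
Solving gives Q = 294 with consumers paying €51 and suppliers receiving €30 (the €21 wedge).
Revenue = t · Q = 21 · 294 = €6174.

Tax revenue = €6174.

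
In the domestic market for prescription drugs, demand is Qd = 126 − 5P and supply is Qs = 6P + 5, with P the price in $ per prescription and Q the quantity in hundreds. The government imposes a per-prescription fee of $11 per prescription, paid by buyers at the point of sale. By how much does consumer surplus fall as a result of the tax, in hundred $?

Consumer surplus falls by $336 hundred.

Before the tax: set 126 − 5P = 6P + 5 → P* = $11, Q* = 71.
With the tax collected from buyers, demand (in seller-price terms) shifts: Qd = 126 − 5(P + 11).
Solving gives Q = 41 with buyers paying $17 and suppliers receiving $6 (the $11 wedge).
ΔCS is the trapezoid between Q = 41 and Q = 71 of height $6: ½ · (71 + 41) · 6 = $336.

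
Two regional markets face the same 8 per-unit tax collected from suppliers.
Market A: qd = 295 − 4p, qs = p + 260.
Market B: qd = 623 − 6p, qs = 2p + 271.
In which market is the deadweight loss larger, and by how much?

Market A: pre-tax p* = 7, q* = 267; post-tax q = 260.6; deadweight loss = 25.6.
Market B: pre-tax p* = 44, q* = 359; post-tax q = 347; deadweight loss = 48.
Difference: 25.6 vs 48 → market B is larger by 22.4.

Market B, by 22.4.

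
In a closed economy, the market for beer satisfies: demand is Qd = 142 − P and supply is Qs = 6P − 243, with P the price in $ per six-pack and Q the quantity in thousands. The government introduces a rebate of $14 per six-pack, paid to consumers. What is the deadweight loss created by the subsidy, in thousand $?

Without the subsidy, 142 − P = 6P − 243 gives 7P = 385, so P* = $55 and Q* = 87.
With a per-unit subsidy paid to consumers, each effectively pays P − 14, so demand becomes Qd = 142 − (P − 14).
Solving gives Q = 99 with consumers paying $43 and suppliers receiving $57 (the $14 wedge).
Quantity rises by |ΔQ| = |87 − 99| = 12.
DWL = ½ · t · |ΔQ| = ½ · 14 · 12 = $84.

Deadweight loss = $84 thousand.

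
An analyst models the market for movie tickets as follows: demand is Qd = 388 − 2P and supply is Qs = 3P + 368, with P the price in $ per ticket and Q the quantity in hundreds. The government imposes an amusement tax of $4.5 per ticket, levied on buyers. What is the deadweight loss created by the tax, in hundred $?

Before the tax: set 388 − 2P = 3P + 368 → P* = $4, Q* = 380.
With the tax collected from buyers, demand (in seller-price terms) shifts: Qd = 388 − 2(P + 4.5).
Solving gives Q = 374.6 with buyers paying $6.7 and producers receiving $2.2 (the $4.5 wedge).
Quantity falls by |ΔQ| = |380 − 374.6| = 5.4.
DWL = ½ · t · |ΔQ| = ½ · 4.5 · 5.4 = $12.15.

Deadweight loss = $12.15 hundred.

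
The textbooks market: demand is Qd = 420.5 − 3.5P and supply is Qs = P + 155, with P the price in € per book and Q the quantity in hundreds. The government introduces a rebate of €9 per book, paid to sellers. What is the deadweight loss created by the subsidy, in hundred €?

Without the subsidy, 420.5 − 3.5P = P + 155 gives 4.5P = 265.5, so P* = €59 and Q* = 214.
With a per-unit subsidy paid to sellers, each receives P + 9 per unit sold, so supply becomes Qs = (P + 9) + 155.
New equilibrium: buyers pay €57, sellers receive €66, Q = 221. (Wedge: Pb − Ps = −9.)
Quantity rises by |ΔQ| = |214 − 221| = 7.
DWL = ½ · t · |ΔQ| = ½ · 9 · 7 = €31.5.

Deadweight loss = €31.5 hundred.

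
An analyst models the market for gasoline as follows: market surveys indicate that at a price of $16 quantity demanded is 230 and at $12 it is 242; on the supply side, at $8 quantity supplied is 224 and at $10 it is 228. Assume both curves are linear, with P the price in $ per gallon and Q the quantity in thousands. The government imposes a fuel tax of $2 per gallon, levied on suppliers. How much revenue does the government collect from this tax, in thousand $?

Demand slope: (242 − 230)/(12 − 16) = -3, so Qd = 278 − 3P.
Supply slope: (228 − 224)/(10 − 8) = 2, so Qs = 2P + 208.
Before the tax: set 278 − 3P = 2P + 208 → P* = $14, Q* = 236.
With the tax collected from suppliers, supply shifts: Qs = 2(P − 2) + 208.
New equilibrium: consumers pay $14.8, suppliers receive $12.8, Q = 233.6. (Wedge: Pb − Ps = 2.)
Revenue = t · Q = 2 · 233.6 = $467.2.

Tax revenue = $467.2 thousand.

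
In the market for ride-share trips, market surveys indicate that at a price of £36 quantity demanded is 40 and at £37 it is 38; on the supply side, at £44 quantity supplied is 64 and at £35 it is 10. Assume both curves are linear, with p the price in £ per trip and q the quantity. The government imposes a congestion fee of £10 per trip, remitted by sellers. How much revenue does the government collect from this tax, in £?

Demand slope: (38 − 40)/(37 − 36) = -2, so qd = 112 − 2p.
Supply slope: (10 − 64)/(35 − 44) = 6, so qs = 6p − 200.
Before the tax: set 112 − 2p = 6p − 200 → p* = £39, q* = 34.
With the tax collected from sellers, supply shifts: qs = 6(p − 10) − 200.
Solving gives q = 19 with consumers paying £46.5 and sellers receiving £36.5 (the £10 wedge).
Revenue = t · Q = 10 · 19 = £190.

Tax revenue = £190.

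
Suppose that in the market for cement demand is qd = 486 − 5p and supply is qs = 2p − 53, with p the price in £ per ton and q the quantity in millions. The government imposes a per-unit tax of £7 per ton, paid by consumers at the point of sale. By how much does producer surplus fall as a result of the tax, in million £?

Before the tax: set 486 − 5p = 2p − 53 → p* = £77, q* = 101.
With the tax collected from consumers, demand (in seller-price terms) shifts: qd = 486 − 5(p + 7).
Solving gives q = 91 with consumers paying £79 and producers receiving £72 (the £7 wedge).
ΔPS is the trapezoid between Q = 91 and Q = 101 of height £5: ½ · (101 + 91) · 5 = £480.

Producer surplus falls by £480 million.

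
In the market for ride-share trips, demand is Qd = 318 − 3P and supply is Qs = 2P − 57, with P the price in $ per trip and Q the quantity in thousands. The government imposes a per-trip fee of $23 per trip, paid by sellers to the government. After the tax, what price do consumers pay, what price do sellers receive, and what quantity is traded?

Before the tax: set 318 − 3P = 2P − 57 → P* = $75, Q* = 93.
With the tax collected from sellers, supply shifts: Qs = 2(P − 23) − 57.
Solving gives Q = 65.4 with consumers paying $84.2 and sellers receiving $61.2 (the $23 wedge).

Consumers pay $84.2; sellers receive $61.2; quantity = 65.4.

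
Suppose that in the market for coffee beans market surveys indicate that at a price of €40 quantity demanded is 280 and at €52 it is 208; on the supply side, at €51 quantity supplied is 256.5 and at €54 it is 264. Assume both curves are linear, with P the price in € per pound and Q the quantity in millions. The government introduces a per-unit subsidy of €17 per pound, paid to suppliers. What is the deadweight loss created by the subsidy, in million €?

Demand slope: (208 − 280)/(52 − 40) = -6, so Qd = 520 − 6P.
Supply slope: (264 − 256.5)/(54 − 51) = 2.5, so Qs = 2.5P + 129.
Without the subsidy, 520 − 6P = 2.5P + 129 gives 8.5P = 391, so P* = €46 and Q* = 244.
With a per-unit subsidy paid to suppliers, each receives P + 17 per unit sold, so supply becomes Qs = 2.5(P + 17) + 129.
Solving gives Q = 274 with consumers paying €41 and suppliers receiving €58 (the €17 wedge).
Quantity rises by |ΔQ| = |244 − 274| = 30.
DWL = ½ · t · |ΔQ| = ½ · 17 · 30 = €255.

Deadweight loss = €255 million.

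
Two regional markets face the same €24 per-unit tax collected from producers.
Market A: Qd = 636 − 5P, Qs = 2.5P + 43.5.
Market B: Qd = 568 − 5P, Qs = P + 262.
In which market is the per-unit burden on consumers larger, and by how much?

Market A, by €4.

Market A: pre-tax P* = €79, Q* = 241; post-tax Q = 201; per-unit burden on consumers = €8.
Market B: pre-tax P* = €51, Q* = 313; post-tax Q = 293; per-unit burden on consumers = €4.
Difference: €8 vs €4 → market A is larger by €4.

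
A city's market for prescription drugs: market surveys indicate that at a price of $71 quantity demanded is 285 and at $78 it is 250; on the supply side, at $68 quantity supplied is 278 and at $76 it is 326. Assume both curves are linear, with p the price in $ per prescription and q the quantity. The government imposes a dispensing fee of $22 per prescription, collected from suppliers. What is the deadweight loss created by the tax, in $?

Demand slope: (250 − 285)/(78 − 71) = -5, so qd = 640 − 5p.
Supply slope: (326 − 278)/(76 − 68) = 6, so qs = 6p − 130.
Without the tax, 640 − 5p = 6p − 130 gives 11p = 770, so p* = $70 and q* = 290.
With the tax collected from suppliers, supply shifts: qs = 6(p − 22) − 130.
New equilibrium: buyers pay $82, suppliers receive $60, q = 230. (Wedge: pb − ps = 22.)
Quantity falls by |ΔQ| = |290 − 230| = 60.
DWL = ½ · t · |ΔQ| = ½ · 22 · 60 = $660.

Deadweight loss = $660.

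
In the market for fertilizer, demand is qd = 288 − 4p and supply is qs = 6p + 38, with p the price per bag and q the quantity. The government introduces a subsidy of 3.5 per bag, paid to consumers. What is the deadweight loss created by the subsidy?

Deadweight loss = 14.7.

Before the subsidy: set 288 − 4p = 6p + 38 → p* = 25, q* = 188.
With a per-unit subsidy paid to consumers, each effectively pays p − 3.5, so demand becomes qd = 288 − 4(p − 3.5).
Solving gives q = 196.4 with consumers paying 22.9 and sellers receiving 26.4 (the 3.5 wedge).
Quantity rises by |ΔQ| = |188 − 196.4| = 8.4.
DWL = ½ · t · |ΔQ| = ½ · 3.5 · 8.4 = 14.7.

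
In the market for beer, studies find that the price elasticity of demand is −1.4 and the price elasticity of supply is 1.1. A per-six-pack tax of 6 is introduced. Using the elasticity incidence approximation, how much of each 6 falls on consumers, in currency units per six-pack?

Incidence ratio: consumers' share ≈ εs / (εs + |εd|) = 1.1 / (1.1 + 1.4) = 0.44.
So consumers bear ≈ 0.44 × 6 = 2.64; suppliers bear 3.36.

Consumers bear ≈ 2.64 per six-pack.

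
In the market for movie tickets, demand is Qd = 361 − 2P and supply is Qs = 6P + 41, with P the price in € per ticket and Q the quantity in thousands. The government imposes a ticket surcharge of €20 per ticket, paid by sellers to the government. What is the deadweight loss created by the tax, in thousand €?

Before the tax: set 361 − 2P = 6P + 41 → P* = €40, Q* = 281.
With the tax collected from sellers, supply shifts: Qs = 6(P − 20) + 41.
New equilibrium: buyers pay €55, sellers receive €35, Q = 251. (Wedge: Pb − Ps = 20.)
Quantity falls by |ΔQ| = |281 − 251| = 30.
DWL = ½ · t · |ΔQ| = ½ · 20 · 30 = €300.

Deadweight loss = €300 thousand.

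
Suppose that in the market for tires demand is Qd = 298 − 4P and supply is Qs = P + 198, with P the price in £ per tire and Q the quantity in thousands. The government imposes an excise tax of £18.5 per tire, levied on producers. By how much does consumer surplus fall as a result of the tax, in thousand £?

Before the tax: set 298 − 4P = P + 198 → P* = £20, Q* = 218.
With the tax collected from producers, supply shifts: Qs = (P − 18.5) + 198.
Solving gives Q = 203.2 with consumers paying £23.7 and producers receiving £5.2 (the £18.5 wedge).
ΔCS is the trapezoid between Q = 203.2 and Q = 218 of height £3.7: ½ · (218 + 203.2) · 3.7 = £779.22.

Consumer surplus falls by £779.22 thousand.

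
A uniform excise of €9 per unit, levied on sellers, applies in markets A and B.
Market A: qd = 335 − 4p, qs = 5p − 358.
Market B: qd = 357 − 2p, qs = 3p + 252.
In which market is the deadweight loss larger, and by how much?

Market A: pre-tax p* = €77, q* = 27; post-tax q = 7; deadweight loss = €90.
Market B: pre-tax p* = €21, q* = 315; post-tax q = 304.2; deadweight loss = €48.6.
Difference: €90 vs €48.6 → market A is larger by €41.4.

Market A, by €41.4.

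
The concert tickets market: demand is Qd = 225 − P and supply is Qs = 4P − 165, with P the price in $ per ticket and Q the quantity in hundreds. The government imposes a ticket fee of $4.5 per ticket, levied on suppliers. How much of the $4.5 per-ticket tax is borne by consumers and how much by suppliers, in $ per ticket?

Before the tax: set 225 − P = 4P − 165 → P* = $78, Q* = 147.
With the tax collected from suppliers, supply shifts: Qs = 4(P − 4.5) − 165.
New equilibrium: consumers pay $81.6, suppliers receive $77.1, Q = 143.4. (Wedge: Pb − Ps = 4.5.)
Burden on consumers: $3.6; on suppliers: $0.9. (They sum to $4.5.)

Consumers bear $3.6 per ticket; suppliers bear $0.9 per ticket.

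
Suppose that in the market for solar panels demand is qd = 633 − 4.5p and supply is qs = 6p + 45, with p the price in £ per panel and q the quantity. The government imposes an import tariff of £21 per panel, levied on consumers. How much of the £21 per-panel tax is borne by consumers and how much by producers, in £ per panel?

Before the tax: set 633 − 4.5p = 6p + 45 → p* = £56, q* = 381.
With the tax collected from consumers, demand (in seller-price terms) shifts: qd = 633 − 4.5(p + 21).
New equilibrium: consumers pay £68, producers receive £47, q = 327. (Wedge: pb − ps = 21.)
Burden on consumers: £12; on producers: £9. (They sum to £21.)
The less price-elastic side of the market bears the larger share of a per-unit tax.

Consumers bear £12 per panel; producers bear £9 per panel.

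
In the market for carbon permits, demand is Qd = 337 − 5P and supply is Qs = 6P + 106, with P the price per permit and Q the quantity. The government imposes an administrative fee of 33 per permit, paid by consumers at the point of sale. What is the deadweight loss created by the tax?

Without the tax, 337 − 5P = 6P + 106 gives 11P = 231, so P* = 21 and Q* = 232.
With the tax collected from consumers, demand (in seller-price terms) shifts: Qd = 337 − 5(P + 33).
Solving gives Q = 142 with consumers paying 39 and suppliers receiving 6 (the 33 wedge).
Quantity falls by |ΔQ| = |232 − 142| = 90.
DWL = ½ · t · |ΔQ| = ½ · 33 · 90 = 1485.

Deadweight loss = 1485.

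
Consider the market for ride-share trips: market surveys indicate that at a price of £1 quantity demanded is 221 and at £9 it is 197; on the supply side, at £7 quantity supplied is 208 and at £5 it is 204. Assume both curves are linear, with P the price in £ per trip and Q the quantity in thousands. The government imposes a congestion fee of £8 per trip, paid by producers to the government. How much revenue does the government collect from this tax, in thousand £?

Tax revenue = £1571.2 thousand.

Demand slope: (197 − 221)/(9 − 1) = -3, so Qd = 224 − 3P.
Supply slope: (204 − 208)/(5 − 7) = 2, so Qs = 2P + 194.
Without the tax, 224 − 3P = 2P + 194 gives 5P = 30, so P* = £6 and Q* = 206.
With the tax collected from producers, supply shifts: Qs = 2(P − 8) + 194.
Solving gives Q = 196.4 with buyers paying £9.2 and producers receiving £1.2 (the £8 wedge).
Revenue = t · Q = 8 · 196.4 = £1571.2.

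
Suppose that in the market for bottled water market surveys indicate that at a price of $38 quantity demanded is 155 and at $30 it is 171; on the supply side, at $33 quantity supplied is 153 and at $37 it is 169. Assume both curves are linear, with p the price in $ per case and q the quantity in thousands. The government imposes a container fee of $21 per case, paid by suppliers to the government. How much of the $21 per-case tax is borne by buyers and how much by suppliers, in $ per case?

Demand slope: (171 − 155)/(30 − 38) = -2, so qd = 231 − 2p.
Supply slope: (169 − 153)/(37 − 33) = 4, so qs = 4p + 21.
Before the tax: set 231 − 2p = 4p + 21 → p* = $35, q* = 161.
With the tax collected from suppliers, supply shifts: qs = 4(p − 21) + 21.
New equilibrium: buyers pay $49, suppliers receive $28, q = 133. (Wedge: pb − ps = 21.)
Burden on buyers: $14; on suppliers: $7. (They sum to $21.)

Buyers bear $14 per case; suppliers bear $7 per case.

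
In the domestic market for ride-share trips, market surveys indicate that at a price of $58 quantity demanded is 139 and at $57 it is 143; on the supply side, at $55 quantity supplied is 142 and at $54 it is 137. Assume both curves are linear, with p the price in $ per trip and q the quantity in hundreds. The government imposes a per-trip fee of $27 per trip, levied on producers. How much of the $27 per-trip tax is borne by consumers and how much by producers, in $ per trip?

Consumers bear $15 per trip; producers bear $12 per trip.

Demand slope: (143 − 139)/(57 − 58) = -4, so qd = 371 − 4p.
Supply slope: (137 − 142)/(54 − 55) = 5, so qs = 5p − 133.
Without the tax, 371 − 4p = 5p − 133 gives 9p = 504, so p* = $56 and q* = 147.
With the tax collected from producers, supply shifts: qs = 5(p − 27) − 133.
New equilibrium: consumers pay $71, producers receive $44, q = 87. (Wedge: pb − ps = 27.)
Burden on consumers: $15; on producers: $12. (They sum to $27.)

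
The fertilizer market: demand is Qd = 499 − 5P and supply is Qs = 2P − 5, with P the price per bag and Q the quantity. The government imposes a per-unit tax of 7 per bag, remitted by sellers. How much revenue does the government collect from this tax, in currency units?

Tax revenue = 903.

Before the tax: set 499 − 5P = 2P − 5 → P* = 72, Q* = 139.
With the tax collected from sellers, supply shifts: Qs = 2(P − 7) − 5.
Solving gives Q = 129 with buyers paying 74 and sellers receiving 67 (the 7 wedge).
Revenue = t · Q = 7 · 129 = 903.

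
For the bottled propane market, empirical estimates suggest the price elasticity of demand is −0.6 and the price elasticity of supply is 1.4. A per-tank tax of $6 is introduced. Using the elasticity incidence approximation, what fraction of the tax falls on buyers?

Incidence ratio: buyers' share ≈ εs / (εs + |εd|) = 1.4 / (1.4 + 0.6) = 0.7.
Supply is the more elastic side, so buyers bear the larger share.

Buyers' share ≈ 0.7.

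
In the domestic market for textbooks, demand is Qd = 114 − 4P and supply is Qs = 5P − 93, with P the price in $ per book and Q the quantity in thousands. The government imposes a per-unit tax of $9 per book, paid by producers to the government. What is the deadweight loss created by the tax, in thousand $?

Deadweight loss = $90 thousand.

Before the tax: set 114 − 4P = 5P − 93 → P* = $23, Q* = 22.
With the tax collected from producers, supply shifts: Qs = 5(P − 9) − 93.
Solving gives Q = 2 with consumers paying $28 and producers receiving $19 (the $9 wedge).
Quantity falls by |ΔQ| = |22 − 2| = 20.
DWL = ½ · t · |ΔQ| = ½ · 9 · 20 = $90.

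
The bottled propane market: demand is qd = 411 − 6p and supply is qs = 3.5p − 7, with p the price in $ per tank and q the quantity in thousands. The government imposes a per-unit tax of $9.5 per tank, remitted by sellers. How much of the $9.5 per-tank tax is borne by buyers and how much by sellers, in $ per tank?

Buyers bear $3.5 per tank; sellers bear $6 per tank.

Without the tax, 411 − 6p = 3.5p − 7 gives 9.5p = 418, so p* = $44 and q* = 147.
With the tax collected from sellers, supply shifts: qs = 3.5(p − 9.5) − 7.
New equilibrium: buyers pay $47.5, sellers receive $38, q = 126. (Wedge: pb − ps = 9.5.)
Burden on buyers: $3.5; on sellers: $6. (They sum to $9.5.)
The less price-elastic side of the market bears the larger share of a per-unit tax.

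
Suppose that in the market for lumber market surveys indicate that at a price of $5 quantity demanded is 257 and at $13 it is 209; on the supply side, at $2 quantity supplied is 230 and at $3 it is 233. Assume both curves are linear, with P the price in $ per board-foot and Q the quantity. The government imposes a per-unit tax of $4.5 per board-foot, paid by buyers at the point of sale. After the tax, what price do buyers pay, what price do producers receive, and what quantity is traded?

Demand slope: (209 − 257)/(13 − 5) = -6, so Qd = 287 − 6P.
Supply slope: (233 − 230)/(3 − 2) = 3, so Qs = 3P + 224.
Before the tax: set 287 − 6P = 3P + 224 → P* = $7, Q* = 245.
With the tax collected from buyers, demand (in seller-price terms) shifts: Qd = 287 − 6(P + 4.5).
Solving gives Q = 236 with buyers paying $8.5 and producers receiving $4 (the $4.5 wedge).

Buyers pay $8.5; producers receive $4; quantity = 236.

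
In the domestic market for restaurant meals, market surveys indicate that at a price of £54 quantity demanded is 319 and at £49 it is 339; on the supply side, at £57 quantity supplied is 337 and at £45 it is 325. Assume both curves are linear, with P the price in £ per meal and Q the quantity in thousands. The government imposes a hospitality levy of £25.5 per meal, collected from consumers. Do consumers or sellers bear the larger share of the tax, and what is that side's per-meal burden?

Sellers bear the larger share: £20.4 per meal.

Demand slope: (339 − 319)/(49 − 54) = -4, so Qd = 535 − 4P.
Supply slope: (325 − 337)/(45 − 57) = 1, so Qs = P + 280.
Before the tax: set 535 − 4P = P + 280 → P* = £51, Q* = 331.
With the tax collected from consumers, demand (in seller-price terms) shifts: Qd = 535 − 4(P + 25.5).
Solving gives Q = 310.6 with consumers paying £56.1 and sellers receiving £30.6 (the £25.5 wedge).
Per-meal burden: consumers £5.1, sellers £20.4.
Sellers take the larger share because supply is less price-elastic here (demand slope 4 vs supply slope 1).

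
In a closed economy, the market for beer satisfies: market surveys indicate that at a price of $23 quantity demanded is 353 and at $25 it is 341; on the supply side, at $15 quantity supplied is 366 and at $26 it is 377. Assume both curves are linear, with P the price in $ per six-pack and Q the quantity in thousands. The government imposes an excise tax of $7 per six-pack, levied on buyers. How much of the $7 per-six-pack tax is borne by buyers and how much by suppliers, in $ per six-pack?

Demand slope: (341 − 353)/(25 − 23) = -6, so Qd = 491 − 6P.
Supply slope: (377 − 366)/(26 − 15) = 1, so Qs = P + 351.
Before the tax: set 491 − 6P = P + 351 → P* = $20, Q* = 371.
With the tax collected from buyers, demand (in seller-price terms) shifts: Qd = 491 − 6(P + 7).
Solving gives Q = 365 with buyers paying $21 and suppliers receiving $14 (the $7 wedge).
Burden on buyers: $1; on suppliers: $6. (They sum to $7.)

Buyers bear $1 per six-pack; suppliers bear $6 per six-pack.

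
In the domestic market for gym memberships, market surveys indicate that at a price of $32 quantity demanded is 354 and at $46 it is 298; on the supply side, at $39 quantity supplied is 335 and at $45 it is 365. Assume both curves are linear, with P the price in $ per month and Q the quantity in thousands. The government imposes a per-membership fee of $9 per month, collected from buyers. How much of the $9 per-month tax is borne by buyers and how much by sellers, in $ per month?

Demand slope: (298 − 354)/(46 − 32) = -4, so Qd = 482 − 4P.
Supply slope: (365 − 335)/(45 − 39) = 5, so Qs = 5P + 140.
Without the tax, 482 − 4P = 5P + 140 gives 9P = 342, so P* = $38 and Q* = 330.
With the tax collected from buyers, demand (in seller-price terms) shifts: Qd = 482 − 4(P + 9).
New equilibrium: buyers pay $43, sellers receive $34, Q = 310. (Wedge: Pb − Ps = 9.)
Burden on buyers: $5; on sellers: $4. (They sum to $9.)
The less price-elastic side of the market bears the larger share of a per-unit tax.

Buyers bear $5 per month; sellers bear $4 per month.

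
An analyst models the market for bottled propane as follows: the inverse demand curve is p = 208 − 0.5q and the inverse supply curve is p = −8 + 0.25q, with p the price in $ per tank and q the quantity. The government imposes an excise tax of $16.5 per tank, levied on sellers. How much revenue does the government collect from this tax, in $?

Rewrite in direct form: qd = 416 − 2p and qs = 4p + 32.
Before the tax: set 416 − 2p = 4p + 32 → p* = $64, q* = 288.
With the tax collected from sellers, supply shifts: qs = 4(p − 16.5) + 32.
Solving gives q = 266 with buyers paying $75 and sellers receiving $58.5 (the $16.5 wedge).
Revenue = t · Q = 16.5 · 266 = $4389.

Tax revenue = $4389.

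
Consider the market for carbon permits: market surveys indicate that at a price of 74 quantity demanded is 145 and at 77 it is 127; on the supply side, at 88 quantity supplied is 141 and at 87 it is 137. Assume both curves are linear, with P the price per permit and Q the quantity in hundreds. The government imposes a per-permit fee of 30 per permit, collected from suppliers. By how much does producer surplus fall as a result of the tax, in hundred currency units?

Demand slope: (127 − 145)/(77 − 74) = -6, so Qd = 589 − 6P.
Supply slope: (137 − 141)/(87 − 88) = 4, so Qs = 4P − 211.
Before the tax: set 589 − 6P = 4P − 211 → P* = 80, Q* = 109.
With the tax collected from suppliers, supply shifts: Qs = 4(P − 30) − 211.
New equilibrium: consumers pay 92, suppliers receive 62, Q = 37. (Wedge: Pb − Ps = 30.)
ΔPS is the trapezoid between Q = 37 and Q = 109 of height 18: ½ · (109 + 37) · 18 = 1314.

Producer surplus falls by 1314 hundred.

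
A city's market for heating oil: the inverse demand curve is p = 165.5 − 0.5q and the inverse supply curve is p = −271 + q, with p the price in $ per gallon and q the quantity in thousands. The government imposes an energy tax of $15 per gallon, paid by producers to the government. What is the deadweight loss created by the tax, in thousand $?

Deadweight loss = $75 thousand.

Rewrite in direct form: qd = 331 − 2p and qs = p + 271.
Without the tax, 331 − 2p = p + 271 gives 3p = 60, so p* = $20 and q* = 291.
With the tax collected from producers, supply shifts: qs = (p − 15) + 271.
Solving gives q = 281 with consumers paying $25 and producers receiving $10 (the $15 wedge).
Quantity falls by |ΔQ| = |291 − 281| = 10.
DWL = ½ · t · |ΔQ| = ½ · 15 · 10 = $75.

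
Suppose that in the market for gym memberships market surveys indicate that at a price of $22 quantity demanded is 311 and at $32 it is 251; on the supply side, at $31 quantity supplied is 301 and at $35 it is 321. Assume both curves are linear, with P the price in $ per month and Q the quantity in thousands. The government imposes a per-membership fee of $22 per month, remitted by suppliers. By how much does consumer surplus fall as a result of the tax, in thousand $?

Consumer surplus falls by $2510 thousand.

Demand slope: (251 − 311)/(32 − 22) = -6, so Qd = 443 − 6P.
Supply slope: (321 − 301)/(35 − 31) = 5, so Qs = 5P + 146.
Without the tax, 443 − 6P = 5P + 146 gives 11P = 297, so P* = $27 and Q* = 281.
With the tax collected from suppliers, supply shifts: Qs = 5(P − 22) + 146.
New equilibrium: consumers pay $37, suppliers receive $15, Q = 221. (Wedge: Pb − Ps = 22.)
ΔCS is the trapezoid between Q = 221 and Q = 281 of height $10: ½ · (281 + 221) · 10 = $2510.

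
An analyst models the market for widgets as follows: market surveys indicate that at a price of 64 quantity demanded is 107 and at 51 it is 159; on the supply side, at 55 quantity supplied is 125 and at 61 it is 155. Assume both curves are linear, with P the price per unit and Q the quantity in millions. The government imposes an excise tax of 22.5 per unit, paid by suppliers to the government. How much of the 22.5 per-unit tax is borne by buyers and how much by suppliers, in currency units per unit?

Demand slope: (159 − 107)/(51 − 64) = -4, so Qd = 363 − 4P.
Supply slope: (155 − 125)/(61 − 55) = 5, so Qs = 5P − 150.
Without the tax, 363 − 4P = 5P − 150 gives 9P = 513, so P* = 57 and Q* = 135.
With the tax collected from suppliers, supply shifts: Qs = 5(P − 22.5) − 150.
New equilibrium: buyers pay 69.5, suppliers receive 47, Q = 85. (Wedge: Pb − Ps = 22.5.)
Burden on buyers: 12.5; on suppliers: 10. (They sum to 22.5.)

Buyers bear 12.5 per unit; suppliers bear 10 per unit.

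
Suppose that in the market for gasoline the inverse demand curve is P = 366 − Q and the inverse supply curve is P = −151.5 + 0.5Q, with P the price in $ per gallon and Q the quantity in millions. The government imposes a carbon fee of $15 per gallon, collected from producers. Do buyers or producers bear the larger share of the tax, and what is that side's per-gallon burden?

Inverting to Q(P) form: Qd = 366 − P; Qs = 2P + 303.
Without the tax, 366 − P = 2P + 303 gives 3P = 63, so P* = $21 and Q* = 345.
With the tax collected from producers, supply shifts: Qs = 2(P − 15) + 303.
New equilibrium: buyers pay $31, producers receive $16, Q = 335. (Wedge: Pb − Ps = 15.)
Per-gallon burden: buyers $10, producers $5.
Buyers take the larger share because demand is less price-elastic here (demand slope 1 vs supply slope 2).
The less price-elastic side of the market bears the larger share of a per-unit tax.

Buyers bear the larger share: $10 per gallon.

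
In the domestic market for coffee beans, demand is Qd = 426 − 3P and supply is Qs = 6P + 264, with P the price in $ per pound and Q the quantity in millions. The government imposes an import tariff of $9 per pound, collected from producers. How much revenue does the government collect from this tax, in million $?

Tax revenue = $3186 million.

Before the tax: set 426 − 3P = 6P + 264 → P* = $18, Q* = 372.
With the tax collected from producers, supply shifts: Qs = 6(P − 9) + 264.
New equilibrium: buyers pay $24, producers receive $15, Q = 354. (Wedge: Pb − Ps = 9.)
Revenue = t · Q = 9 · 354 = $3186.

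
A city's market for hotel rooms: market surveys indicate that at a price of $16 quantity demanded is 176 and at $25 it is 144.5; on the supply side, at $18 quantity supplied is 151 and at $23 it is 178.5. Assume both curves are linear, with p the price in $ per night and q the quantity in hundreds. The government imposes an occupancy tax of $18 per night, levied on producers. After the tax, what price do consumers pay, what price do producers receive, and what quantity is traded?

Demand slope: (144.5 − 176)/(25 − 16) = -3.5, so qd = 232 − 3.5p.
Supply slope: (178.5 − 151)/(23 − 18) = 5.5, so qs = 5.5p + 52.
Before the tax: set 232 − 3.5p = 5.5p + 52 → p* = $20, q* = 162.
With the tax collected from producers, supply shifts: qs = 5.5(p − 18) + 52.
New equilibrium: consumers pay $31, producers receive $13, q = 123.5. (Wedge: pb − ps = 18.)

Consumers pay $31; producers receive $13; quantity = 123.5.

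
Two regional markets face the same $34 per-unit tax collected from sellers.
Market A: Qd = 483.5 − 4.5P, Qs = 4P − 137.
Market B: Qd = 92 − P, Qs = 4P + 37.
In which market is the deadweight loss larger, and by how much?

Market A: pre-tax P* = $73, Q* = 155; post-tax Q = 83; deadweight loss = $1224.
Market B: pre-tax P* = $11, Q* = 81; post-tax Q = 53.8; deadweight loss = $462.4.
Difference: $1224 vs $462.4 → market A is larger by $761.6.

Market A, by $761.6.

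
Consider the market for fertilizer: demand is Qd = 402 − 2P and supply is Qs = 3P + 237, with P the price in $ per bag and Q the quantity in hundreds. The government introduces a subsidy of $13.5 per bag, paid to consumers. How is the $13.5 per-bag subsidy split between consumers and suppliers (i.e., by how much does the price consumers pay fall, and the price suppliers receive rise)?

Before the subsidy: set 402 − 2P = 3P + 237 → P* = $33, Q* = 336.
With a per-unit subsidy paid to consumers, each effectively pays P − 13.5, so demand becomes Qd = 402 − 2(P − 13.5).
Solving gives Q = 352.2 with consumers paying $24.9 and suppliers receiving $38.4 (the $13.5 wedge).
Gain to consumers: $8.1; to suppliers: $5.4. (They sum to $13.5.)

Consumers gain $8.1 per bag; suppliers gain $5.4 per bag.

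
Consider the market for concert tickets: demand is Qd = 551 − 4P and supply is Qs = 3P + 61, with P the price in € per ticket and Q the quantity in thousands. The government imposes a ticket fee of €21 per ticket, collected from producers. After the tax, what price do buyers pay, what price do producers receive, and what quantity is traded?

Buyers pay €79; producers receive €58; quantity = 235.

Without the tax, 551 − 4P = 3P + 61 gives 7P = 490, so P* = €70 and Q* = 271.
With the tax collected from producers, supply shifts: Qs = 3(P − 21) + 61.
New equilibrium: buyers pay €79, producers receive €58, Q = 235. (Wedge: Pb − Ps = 21.)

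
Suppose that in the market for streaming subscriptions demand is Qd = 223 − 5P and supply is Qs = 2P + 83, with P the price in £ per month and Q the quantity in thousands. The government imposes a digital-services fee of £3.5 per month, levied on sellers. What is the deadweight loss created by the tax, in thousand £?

Without the tax, 223 − 5P = 2P + 83 gives 7P = 140, so P* = £20 and Q* = 123.
With the tax collected from sellers, supply shifts: Qs = 2(P − 3.5) + 83.
Solving gives Q = 118 with consumers paying £21 and sellers receiving £17.5 (the £3.5 wedge).
Quantity falls by |ΔQ| = |123 − 118| = 5.
DWL = ½ · t · |ΔQ| = ½ · 3.5 · 5 = £8.75.

Deadweight loss = £8.75 thousand.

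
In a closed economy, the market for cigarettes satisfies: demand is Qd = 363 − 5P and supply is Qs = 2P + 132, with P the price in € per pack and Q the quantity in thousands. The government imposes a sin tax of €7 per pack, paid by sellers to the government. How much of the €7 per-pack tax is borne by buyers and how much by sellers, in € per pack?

Buyers bear €2 per pack; sellers bear €5 per pack.

Before the tax: set 363 − 5P = 2P + 132 → P* = €33, Q* = 198.
With the tax collected from sellers, supply shifts: Qs = 2(P − 7) + 132.
Solving gives Q = 188 with buyers paying €35 and sellers receiving €28 (the €7 wedge).
Burden on buyers: €2; on sellers: €5. (They sum to €7.)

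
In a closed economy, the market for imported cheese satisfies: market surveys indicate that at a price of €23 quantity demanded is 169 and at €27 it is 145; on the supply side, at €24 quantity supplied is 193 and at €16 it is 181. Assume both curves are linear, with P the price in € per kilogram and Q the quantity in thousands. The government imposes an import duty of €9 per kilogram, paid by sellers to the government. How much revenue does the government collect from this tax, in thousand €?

Tax revenue = €1585.8 thousand.

Demand slope: (145 − 169)/(27 − 23) = -6, so Qd = 307 − 6P.
Supply slope: (181 − 193)/(16 − 24) = 1.5, so Qs = 1.5P + 157.
Without the tax, 307 − 6P = 1.5P + 157 gives 7.5P = 150, so P* = €20 and Q* = 187.
With the tax collected from sellers, supply shifts: Qs = 1.5(P − 9) + 157.
Solving gives Q = 176.2 with consumers paying €21.8 and sellers receiving €12.8 (the €9 wedge).
Revenue = t · Q = 9 · 176.2 = €1585.8.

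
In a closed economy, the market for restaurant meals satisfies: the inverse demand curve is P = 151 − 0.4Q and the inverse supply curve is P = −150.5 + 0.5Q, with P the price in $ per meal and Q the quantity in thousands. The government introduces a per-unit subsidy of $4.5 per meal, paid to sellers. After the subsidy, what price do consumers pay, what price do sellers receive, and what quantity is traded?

Consumers pay $15; sellers receive $19.5; quantity = 340.

Rewrite in direct form: Qd = 377.5 − 2.5P and Qs = 2P + 301.
Without the subsidy, 377.5 − 2.5P = 2P + 301 gives 4.5P = 76.5, so P* = $17 and Q* = 335.
With a per-unit subsidy paid to sellers, each receives P + 4.5 per unit sold, so supply becomes Qs = 2(P + 4.5) + 301.
New equilibrium: consumers pay $15, sellers receive $19.5, Q = 340. (Wedge: Pb − Ps = −4.5.)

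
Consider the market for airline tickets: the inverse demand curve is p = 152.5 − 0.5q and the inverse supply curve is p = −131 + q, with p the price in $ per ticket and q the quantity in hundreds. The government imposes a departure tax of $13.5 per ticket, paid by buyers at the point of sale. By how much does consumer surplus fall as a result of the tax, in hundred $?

Inverting to q(p) form: qd = 305 − 2p; qs = p + 131.
Before the tax: set 305 − 2p = p + 131 → p* = $58, q* = 189.
With the tax collected from buyers, demand (in seller-price terms) shifts: qd = 305 − 2(p + 13.5).
New equilibrium: buyers pay $62.5, sellers receive $49, q = 180. (Wedge: pb − ps = 13.5.)
ΔCS is the trapezoid between Q = 180 and Q = 189 of height $4.5: ½ · (189 + 180) · 4.5 = $830.25.

Consumer surplus falls by $830.25 hundred.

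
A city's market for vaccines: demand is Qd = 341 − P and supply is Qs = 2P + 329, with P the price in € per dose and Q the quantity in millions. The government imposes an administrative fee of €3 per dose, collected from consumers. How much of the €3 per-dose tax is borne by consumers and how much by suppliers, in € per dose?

Consumers bear €2 per dose; suppliers bear €1 per dose.

Without the tax, 341 − P = 2P + 329 gives 3P = 12, so P* = €4 and Q* = 337.
With the tax collected from consumers, demand (in seller-price terms) shifts: Qd = 341 − (P + 3).
New equilibrium: consumers pay €6, suppliers receive €3, Q = 335. (Wedge: Pb − Ps = 3.)
Burden on consumers: €2; on suppliers: €1. (They sum to €3.)
The less price-elastic side of the market bears the larger share of a per-unit tax.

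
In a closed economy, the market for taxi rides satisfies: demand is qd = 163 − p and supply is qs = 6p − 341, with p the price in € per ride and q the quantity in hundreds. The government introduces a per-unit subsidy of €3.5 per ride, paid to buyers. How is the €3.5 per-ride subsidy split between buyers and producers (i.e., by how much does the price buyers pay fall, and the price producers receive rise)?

Before the subsidy: set 163 − p = 6p − 341 → p* = €72, q* = 91.
With a per-unit subsidy paid to buyers, each effectively pays p − 3.5, so demand becomes qd = 163 − (p − 3.5).
Solving gives q = 94 with buyers paying €69 and producers receiving €72.5 (the €3.5 wedge).
Gain to buyers: €3; to producers: €0.5. (They sum to €3.5.)

Buyers gain €3 per ride; producers gain €0.5 per ride.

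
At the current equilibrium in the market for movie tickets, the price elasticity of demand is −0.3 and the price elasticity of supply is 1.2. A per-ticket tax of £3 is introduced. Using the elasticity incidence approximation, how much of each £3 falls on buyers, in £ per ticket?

Buyers bear ≈ £2.4 per ticket.

Incidence ratio: buyers' share ≈ εs / (εs + |εd|) = 1.2 / (1.2 + 0.3) = 0.8.
So buyers bear ≈ 0.8 × £3 = £2.4; producers bear £0.6.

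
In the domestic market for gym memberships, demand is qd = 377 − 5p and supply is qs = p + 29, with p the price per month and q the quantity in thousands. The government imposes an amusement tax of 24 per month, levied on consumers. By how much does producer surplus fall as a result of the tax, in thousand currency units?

Before the tax: set 377 − 5p = p + 29 → p* = 58, q* = 87.
With the tax collected from consumers, demand (in seller-price terms) shifts: qd = 377 − 5(p + 24).
New equilibrium: consumers pay 62, suppliers receive 38, q = 67. (Wedge: pb − ps = 24.)
ΔPS is the trapezoid between Q = 67 and Q = 87 of height 20: ½ · (87 + 67) · 20 = 1540.

Producer surplus falls by 1540 thousand.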